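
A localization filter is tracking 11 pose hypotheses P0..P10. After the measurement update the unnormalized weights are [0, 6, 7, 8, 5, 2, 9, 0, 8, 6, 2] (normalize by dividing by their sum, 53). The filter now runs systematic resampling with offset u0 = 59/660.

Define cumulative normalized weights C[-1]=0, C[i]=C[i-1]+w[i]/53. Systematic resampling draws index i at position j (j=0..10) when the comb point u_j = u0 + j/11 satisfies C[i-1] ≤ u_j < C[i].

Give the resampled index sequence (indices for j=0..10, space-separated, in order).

C = [0, 6/53, 13/53, 21/53, 26/53, 28/53, 37/53, 37/53, 45/53, 51/53, 1]
j=0: u_0=59/660 ∈ [0, 6/53) → index 1
j=1: u_1=119/660 ∈ [6/53, 13/53) → index 2
j=2: u_2=179/660 ∈ [13/53, 21/53) → index 3
j=3: u_3=239/660 ∈ [13/53, 21/53) → index 3
j=4: u_4=299/660 ∈ [21/53, 26/53) → index 4
j=5: u_5=359/660 ∈ [28/53, 37/53) → index 6
j=6: u_6=419/660 ∈ [28/53, 37/53) → index 6
j=7: u_7=479/660 ∈ [37/53, 45/53) → index 8
j=8: u_8=49/60 ∈ [37/53, 45/53) → index 8
j=9: u_9=599/660 ∈ [45/53, 51/53) → index 9
j=10: u_10=659/660 ∈ [51/53, 1) → index 10

1 2 3 3 4 6 6 8 8 9 10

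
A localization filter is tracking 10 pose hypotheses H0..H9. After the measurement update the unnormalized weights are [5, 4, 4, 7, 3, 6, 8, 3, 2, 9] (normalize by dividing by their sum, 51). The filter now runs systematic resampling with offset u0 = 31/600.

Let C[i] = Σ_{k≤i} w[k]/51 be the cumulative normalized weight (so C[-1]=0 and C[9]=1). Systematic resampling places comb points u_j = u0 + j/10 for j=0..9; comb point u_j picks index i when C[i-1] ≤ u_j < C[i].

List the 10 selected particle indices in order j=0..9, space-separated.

0 1 2 3 5 5 6 7 9 9

C = [5/51, 3/17, 13/51, 20/51, 23/51, 29/51, 37/51, 40/51, 14/17, 1]
j=0: u_0=31/600 ∈ [0, 5/51) → index 0
j=1: u_1=91/600 ∈ [5/51, 3/17) → index 1
j=2: u_2=151/600 ∈ [3/17, 13/51) → index 2
j=3: u_3=211/600 ∈ [13/51, 20/51) → index 3
j=4: u_4=271/600 ∈ [23/51, 29/51) → index 5
j=5: u_5=331/600 ∈ [23/51, 29/51) → index 5
j=6: u_6=391/600 ∈ [29/51, 37/51) → index 6
j=7: u_7=451/600 ∈ [37/51, 40/51) → index 7
j=8: u_8=511/600 ∈ [14/17, 1) → index 9
j=9: u_9=571/600 ∈ [14/17, 1) → index 9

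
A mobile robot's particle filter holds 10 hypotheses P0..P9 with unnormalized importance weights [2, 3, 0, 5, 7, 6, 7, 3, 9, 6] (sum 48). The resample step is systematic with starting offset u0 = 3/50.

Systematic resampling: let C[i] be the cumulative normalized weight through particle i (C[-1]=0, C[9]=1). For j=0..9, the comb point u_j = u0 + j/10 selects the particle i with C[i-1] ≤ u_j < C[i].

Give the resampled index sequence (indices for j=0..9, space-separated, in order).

1 3 4 5 5 6 7 8 8 9

C = [1/24, 5/48, 5/48, 5/24, 17/48, 23/48, 5/8, 11/16, 7/8, 1]
j=0: u_0=3/50 ∈ [1/24, 5/48) → index 1
j=1: u_1=4/25 ∈ [5/48, 5/24) → index 3
j=2: u_2=13/50 ∈ [5/24, 17/48) → index 4
j=3: u_3=9/25 ∈ [17/48, 23/48) → index 5
j=4: u_4=23/50 ∈ [17/48, 23/48) → index 5
j=5: u_5=14/25 ∈ [23/48, 5/8) → index 6
j=6: u_6=33/50 ∈ [5/8, 11/16) → index 7
j=7: u_7=19/25 ∈ [11/16, 7/8) → index 8
j=8: u_8=43/50 ∈ [11/16, 7/8) → index 8
j=9: u_9=24/25 ∈ [7/8, 1) → index 9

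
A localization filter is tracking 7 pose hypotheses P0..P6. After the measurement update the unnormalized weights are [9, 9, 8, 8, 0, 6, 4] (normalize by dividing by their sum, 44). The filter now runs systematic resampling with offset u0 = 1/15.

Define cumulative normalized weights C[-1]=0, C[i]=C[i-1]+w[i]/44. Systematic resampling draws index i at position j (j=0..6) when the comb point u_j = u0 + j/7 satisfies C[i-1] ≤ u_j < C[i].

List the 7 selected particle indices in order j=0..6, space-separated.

C = [9/44, 9/22, 13/22, 17/22, 17/22, 10/11, 1]
j=0: u_0=1/15 ∈ [0, 9/44) → index 0
j=1: u_1=22/105 ∈ [9/44, 9/22) → index 1
j=2: u_2=37/105 ∈ [9/44, 9/22) → index 1
j=3: u_3=52/105 ∈ [9/22, 13/22) → index 2
j=4: u_4=67/105 ∈ [13/22, 17/22) → index 3
j=5: u_5=82/105 ∈ [17/22, 10/11) → index 5
j=6: u_6=97/105 ∈ [10/11, 1) → index 6

0 1 1 2 3 5 6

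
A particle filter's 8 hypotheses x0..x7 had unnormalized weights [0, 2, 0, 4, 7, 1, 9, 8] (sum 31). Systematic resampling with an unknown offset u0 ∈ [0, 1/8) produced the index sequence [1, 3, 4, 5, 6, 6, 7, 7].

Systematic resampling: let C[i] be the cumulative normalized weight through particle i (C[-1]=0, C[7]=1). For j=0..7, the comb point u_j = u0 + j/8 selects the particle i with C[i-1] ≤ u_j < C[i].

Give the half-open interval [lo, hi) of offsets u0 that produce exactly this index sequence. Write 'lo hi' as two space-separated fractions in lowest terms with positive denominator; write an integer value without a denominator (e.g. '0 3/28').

C = [0, 2/31, 2/31, 6/31, 13/31, 14/31, 23/31, 1]
j=0 picked index 1: u0 ∈ [0, 2/31)
j=1 picked index 3: u0 ∈ [-15/248, 17/248)
j=2 picked index 4: u0 ∈ [-7/124, 21/124)
j=3 picked index 5: u0 ∈ [11/248, 19/248)
j=4 picked index 6: u0 ∈ [-3/62, 15/62)
j=5 picked index 6: u0 ∈ [-43/248, 29/248)
j=6 picked index 7: u0 ∈ [-1/124, 1/4)
j=7 picked index 7: u0 ∈ [-33/248, 1/8)
intersection: [11/248, 2/31)

11/248 2/31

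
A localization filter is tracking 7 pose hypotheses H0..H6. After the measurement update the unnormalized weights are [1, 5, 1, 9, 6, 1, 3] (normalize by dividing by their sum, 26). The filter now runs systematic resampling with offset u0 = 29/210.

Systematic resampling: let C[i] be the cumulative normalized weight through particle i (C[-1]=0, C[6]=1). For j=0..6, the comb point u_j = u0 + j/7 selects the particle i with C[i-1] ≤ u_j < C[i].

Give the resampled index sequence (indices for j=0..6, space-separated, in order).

1 3 3 3 4 5 6

C = [1/26, 3/13, 7/26, 8/13, 11/13, 23/26, 1]
j=0: u_0=29/210 ∈ [1/26, 3/13) → index 1
j=1: u_1=59/210 ∈ [7/26, 8/13) → index 3
j=2: u_2=89/210 ∈ [7/26, 8/13) → index 3
j=3: u_3=17/30 ∈ [7/26, 8/13) → index 3
j=4: u_4=149/210 ∈ [8/13, 11/13) → index 4
j=5: u_5=179/210 ∈ [11/13, 23/26) → index 5
j=6: u_6=209/210 ∈ [23/26, 1) → index 6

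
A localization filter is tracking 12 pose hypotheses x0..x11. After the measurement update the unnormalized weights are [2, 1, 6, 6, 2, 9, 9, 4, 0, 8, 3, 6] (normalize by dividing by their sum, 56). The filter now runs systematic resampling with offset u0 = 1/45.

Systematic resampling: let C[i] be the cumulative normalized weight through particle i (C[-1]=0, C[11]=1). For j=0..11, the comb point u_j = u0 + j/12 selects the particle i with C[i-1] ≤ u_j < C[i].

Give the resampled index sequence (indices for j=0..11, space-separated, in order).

0 2 3 4 5 5 6 6 7 9 10 11

C = [1/28, 3/56, 9/56, 15/56, 17/56, 13/28, 5/8, 39/56, 39/56, 47/56, 25/28, 1]
j=0: u_0=1/45 ∈ [0, 1/28) → index 0
j=1: u_1=19/180 ∈ [3/56, 9/56) → index 2
j=2: u_2=17/90 ∈ [9/56, 15/56) → index 3
j=3: u_3=49/180 ∈ [15/56, 17/56) → index 4
j=4: u_4=16/45 ∈ [17/56, 13/28) → index 5
j=5: u_5=79/180 ∈ [17/56, 13/28) → index 5
j=6: u_6=47/90 ∈ [13/28, 5/8) → index 6
j=7: u_7=109/180 ∈ [13/28, 5/8) → index 6
j=8: u_8=31/45 ∈ [5/8, 39/56) → index 7
j=9: u_9=139/180 ∈ [39/56, 47/56) → index 9
j=10: u_10=77/90 ∈ [47/56, 25/28) → index 10
j=11: u_11=169/180 ∈ [25/28, 1) → index 11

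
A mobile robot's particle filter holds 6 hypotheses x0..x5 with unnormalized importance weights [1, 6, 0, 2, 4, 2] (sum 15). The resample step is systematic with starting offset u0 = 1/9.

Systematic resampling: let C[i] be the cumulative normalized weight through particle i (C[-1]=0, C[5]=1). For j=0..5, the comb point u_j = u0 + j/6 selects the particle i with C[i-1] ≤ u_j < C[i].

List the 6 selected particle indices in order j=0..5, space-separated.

C = [1/15, 7/15, 7/15, 3/5, 13/15, 1]
j=0: u_0=1/9 ∈ [1/15, 7/15) → index 1
j=1: u_1=5/18 ∈ [1/15, 7/15) → index 1
j=2: u_2=4/9 ∈ [1/15, 7/15) → index 1
j=3: u_3=11/18 ∈ [3/5, 13/15) → index 4
j=4: u_4=7/9 ∈ [3/5, 13/15) → index 4
j=5: u_5=17/18 ∈ [13/15, 1) → index 5

1 1 1 4 4 5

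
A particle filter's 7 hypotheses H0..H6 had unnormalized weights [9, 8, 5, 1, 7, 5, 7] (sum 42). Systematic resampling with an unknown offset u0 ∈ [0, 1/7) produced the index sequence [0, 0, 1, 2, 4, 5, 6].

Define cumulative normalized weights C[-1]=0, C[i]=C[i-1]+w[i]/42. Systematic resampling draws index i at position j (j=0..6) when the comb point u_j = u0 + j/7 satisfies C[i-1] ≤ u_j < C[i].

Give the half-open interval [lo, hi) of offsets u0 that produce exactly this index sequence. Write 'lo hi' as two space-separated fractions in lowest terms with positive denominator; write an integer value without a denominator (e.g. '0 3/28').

0 1/14

C = [3/14, 17/42, 11/21, 23/42, 5/7, 5/6, 1]
j=0 picked index 0: u0 ∈ [0, 3/14)
j=1 picked index 0: u0 ∈ [-1/7, 1/14)
j=2 picked index 1: u0 ∈ [-1/14, 5/42)
j=3 picked index 2: u0 ∈ [-1/42, 2/21)
j=4 picked index 4: u0 ∈ [-1/42, 1/7)
j=5 picked index 5: u0 ∈ [0, 5/42)
j=6 picked index 6: u0 ∈ [-1/42, 1/7)
intersection: [0, 1/14)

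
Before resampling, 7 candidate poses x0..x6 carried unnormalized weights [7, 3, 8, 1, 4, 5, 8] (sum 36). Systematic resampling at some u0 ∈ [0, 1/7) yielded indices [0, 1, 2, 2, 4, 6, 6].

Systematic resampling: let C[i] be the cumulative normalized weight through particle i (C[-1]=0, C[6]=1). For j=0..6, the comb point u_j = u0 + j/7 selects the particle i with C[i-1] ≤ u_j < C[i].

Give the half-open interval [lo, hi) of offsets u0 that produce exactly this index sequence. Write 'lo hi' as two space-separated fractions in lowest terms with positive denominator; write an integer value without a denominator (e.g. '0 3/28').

C = [7/36, 5/18, 1/2, 19/36, 23/36, 7/9, 1]
j=0 picked index 0: u0 ∈ [0, 7/36)
j=1 picked index 1: u0 ∈ [13/252, 17/126)
j=2 picked index 2: u0 ∈ [-1/126, 3/14)
j=3 picked index 2: u0 ∈ [-19/126, 1/14)
j=4 picked index 4: u0 ∈ [-11/252, 17/252)
j=5 picked index 6: u0 ∈ [4/63, 2/7)
j=6 picked index 6: u0 ∈ [-5/63, 1/7)
intersection: [4/63, 17/252)

4/63 17/252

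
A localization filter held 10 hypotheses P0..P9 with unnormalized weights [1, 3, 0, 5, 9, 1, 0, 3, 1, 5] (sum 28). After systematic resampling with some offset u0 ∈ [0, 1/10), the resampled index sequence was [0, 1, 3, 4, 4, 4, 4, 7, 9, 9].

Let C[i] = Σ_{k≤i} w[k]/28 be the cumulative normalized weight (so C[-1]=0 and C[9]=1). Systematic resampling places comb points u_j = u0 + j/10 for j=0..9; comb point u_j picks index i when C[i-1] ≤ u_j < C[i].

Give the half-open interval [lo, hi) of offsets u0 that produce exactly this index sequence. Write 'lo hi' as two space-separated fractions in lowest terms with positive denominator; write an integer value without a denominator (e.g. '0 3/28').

3/140 1/28

C = [1/28, 1/7, 1/7, 9/28, 9/14, 19/28, 19/28, 11/14, 23/28, 1]
j=0 picked index 0: u0 ∈ [0, 1/28)
j=1 picked index 1: u0 ∈ [-9/140, 3/70)
j=2 picked index 3: u0 ∈ [-2/35, 17/140)
j=3 picked index 4: u0 ∈ [3/140, 12/35)
j=4 picked index 4: u0 ∈ [-11/140, 17/70)
j=5 picked index 4: u0 ∈ [-5/28, 1/7)
j=6 picked index 4: u0 ∈ [-39/140, 3/70)
j=7 picked index 7: u0 ∈ [-3/140, 3/35)
j=8 picked index 9: u0 ∈ [3/140, 1/5)
j=9 picked index 9: u0 ∈ [-11/140, 1/10)
intersection: [3/140, 1/28)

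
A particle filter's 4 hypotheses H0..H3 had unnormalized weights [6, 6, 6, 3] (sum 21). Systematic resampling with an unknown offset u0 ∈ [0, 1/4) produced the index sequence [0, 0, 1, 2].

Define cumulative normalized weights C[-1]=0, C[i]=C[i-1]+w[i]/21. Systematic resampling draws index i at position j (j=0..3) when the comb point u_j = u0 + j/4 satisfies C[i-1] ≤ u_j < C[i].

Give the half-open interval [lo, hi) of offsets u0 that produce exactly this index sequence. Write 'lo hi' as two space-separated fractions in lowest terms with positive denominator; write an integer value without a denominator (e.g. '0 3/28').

C = [2/7, 4/7, 6/7, 1]
j=0 picked index 0: u0 ∈ [0, 2/7)
j=1 picked index 0: u0 ∈ [-1/4, 1/28)
j=2 picked index 1: u0 ∈ [-3/14, 1/14)
j=3 picked index 2: u0 ∈ [-5/28, 3/28)
intersection: [0, 1/28)

0 1/28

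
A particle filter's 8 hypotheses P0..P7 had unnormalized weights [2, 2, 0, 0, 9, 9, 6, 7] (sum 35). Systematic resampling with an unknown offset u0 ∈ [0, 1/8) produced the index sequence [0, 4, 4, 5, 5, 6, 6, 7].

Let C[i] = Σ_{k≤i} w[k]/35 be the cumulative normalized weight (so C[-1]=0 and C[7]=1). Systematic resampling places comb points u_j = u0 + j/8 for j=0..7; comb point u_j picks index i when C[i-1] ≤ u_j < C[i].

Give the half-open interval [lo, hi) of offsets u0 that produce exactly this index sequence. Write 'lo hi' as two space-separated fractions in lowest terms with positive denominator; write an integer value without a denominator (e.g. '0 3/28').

C = [2/35, 4/35, 4/35, 4/35, 13/35, 22/35, 4/5, 1]
j=0 picked index 0: u0 ∈ [0, 2/35)
j=1 picked index 4: u0 ∈ [-3/280, 69/280)
j=2 picked index 4: u0 ∈ [-19/140, 17/140)
j=3 picked index 5: u0 ∈ [-1/280, 71/280)
j=4 picked index 5: u0 ∈ [-9/70, 9/70)
j=5 picked index 6: u0 ∈ [1/280, 7/40)
j=6 picked index 6: u0 ∈ [-17/140, 1/20)
j=7 picked index 7: u0 ∈ [-3/40, 1/8)
intersection: [1/280, 1/20)

1/280 1/20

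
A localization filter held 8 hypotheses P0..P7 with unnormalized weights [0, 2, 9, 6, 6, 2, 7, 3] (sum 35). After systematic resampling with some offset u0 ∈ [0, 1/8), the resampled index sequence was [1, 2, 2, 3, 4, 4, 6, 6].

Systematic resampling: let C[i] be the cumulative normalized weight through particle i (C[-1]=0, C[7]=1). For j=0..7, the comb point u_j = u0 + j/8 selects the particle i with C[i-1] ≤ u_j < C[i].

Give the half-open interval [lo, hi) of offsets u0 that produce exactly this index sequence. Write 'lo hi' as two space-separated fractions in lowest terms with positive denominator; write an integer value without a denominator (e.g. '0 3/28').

C = [0, 2/35, 11/35, 17/35, 23/35, 5/7, 32/35, 1]
j=0 picked index 1: u0 ∈ [0, 2/35)
j=1 picked index 2: u0 ∈ [-19/280, 53/280)
j=2 picked index 2: u0 ∈ [-27/140, 9/140)
j=3 picked index 3: u0 ∈ [-17/280, 31/280)
j=4 picked index 4: u0 ∈ [-1/70, 11/70)
j=5 picked index 4: u0 ∈ [-39/280, 9/280)
j=6 picked index 6: u0 ∈ [-1/28, 23/140)
j=7 picked index 6: u0 ∈ [-9/56, 11/280)
intersection: [0, 9/280)

0 9/280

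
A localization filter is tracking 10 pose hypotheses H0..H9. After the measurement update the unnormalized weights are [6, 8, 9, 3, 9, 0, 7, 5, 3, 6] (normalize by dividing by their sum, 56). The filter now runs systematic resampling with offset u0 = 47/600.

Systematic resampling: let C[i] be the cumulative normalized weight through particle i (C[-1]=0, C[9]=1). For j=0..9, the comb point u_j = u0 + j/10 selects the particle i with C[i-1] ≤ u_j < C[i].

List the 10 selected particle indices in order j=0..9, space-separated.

0 1 2 2 4 4 6 7 8 9

C = [3/28, 1/4, 23/56, 13/28, 5/8, 5/8, 3/4, 47/56, 25/28, 1]
j=0: u_0=47/600 ∈ [0, 3/28) → index 0
j=1: u_1=107/600 ∈ [3/28, 1/4) → index 1
j=2: u_2=167/600 ∈ [1/4, 23/56) → index 2
j=3: u_3=227/600 ∈ [1/4, 23/56) → index 2
j=4: u_4=287/600 ∈ [13/28, 5/8) → index 4
j=5: u_5=347/600 ∈ [13/28, 5/8) → index 4
j=6: u_6=407/600 ∈ [5/8, 3/4) → index 6
j=7: u_7=467/600 ∈ [3/4, 47/56) → index 7
j=8: u_8=527/600 ∈ [47/56, 25/28) → index 8
j=9: u_9=587/600 ∈ [25/28, 1) → index 9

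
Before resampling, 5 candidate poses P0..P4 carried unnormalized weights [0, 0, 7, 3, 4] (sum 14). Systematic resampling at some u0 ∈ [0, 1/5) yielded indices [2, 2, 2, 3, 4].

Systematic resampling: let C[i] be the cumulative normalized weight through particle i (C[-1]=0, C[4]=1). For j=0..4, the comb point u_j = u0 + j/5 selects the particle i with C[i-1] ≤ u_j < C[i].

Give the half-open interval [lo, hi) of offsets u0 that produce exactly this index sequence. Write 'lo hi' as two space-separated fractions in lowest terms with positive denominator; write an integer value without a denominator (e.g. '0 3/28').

0 1/10

C = [0, 0, 1/2, 5/7, 1]
j=0 picked index 2: u0 ∈ [0, 1/2)
j=1 picked index 2: u0 ∈ [-1/5, 3/10)
j=2 picked index 2: u0 ∈ [-2/5, 1/10)
j=3 picked index 3: u0 ∈ [-1/10, 4/35)
j=4 picked index 4: u0 ∈ [-3/35, 1/5)
intersection: [0, 1/10)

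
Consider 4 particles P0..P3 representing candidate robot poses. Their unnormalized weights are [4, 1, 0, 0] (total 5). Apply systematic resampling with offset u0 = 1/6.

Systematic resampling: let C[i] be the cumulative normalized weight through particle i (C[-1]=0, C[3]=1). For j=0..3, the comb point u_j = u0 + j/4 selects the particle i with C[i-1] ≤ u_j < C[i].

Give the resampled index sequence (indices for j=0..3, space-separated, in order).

C = [4/5, 1, 1, 1]
j=0: u_0=1/6 ∈ [0, 4/5) → index 0
j=1: u_1=5/12 ∈ [0, 4/5) → index 0
j=2: u_2=2/3 ∈ [0, 4/5) → index 0
j=3: u_3=11/12 ∈ [4/5, 1) → index 1

0 0 0 1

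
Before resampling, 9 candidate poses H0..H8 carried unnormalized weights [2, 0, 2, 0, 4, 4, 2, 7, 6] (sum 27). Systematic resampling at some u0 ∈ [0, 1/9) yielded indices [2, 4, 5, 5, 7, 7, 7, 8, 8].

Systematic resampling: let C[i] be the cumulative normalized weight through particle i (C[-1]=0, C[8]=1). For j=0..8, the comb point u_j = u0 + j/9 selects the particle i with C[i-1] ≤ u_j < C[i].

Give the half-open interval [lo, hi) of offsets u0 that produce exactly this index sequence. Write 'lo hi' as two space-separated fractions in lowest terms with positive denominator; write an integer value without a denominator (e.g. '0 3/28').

C = [2/27, 2/27, 4/27, 4/27, 8/27, 4/9, 14/27, 7/9, 1]
j=0 picked index 2: u0 ∈ [2/27, 4/27)
j=1 picked index 4: u0 ∈ [1/27, 5/27)
j=2 picked index 5: u0 ∈ [2/27, 2/9)
j=3 picked index 5: u0 ∈ [-1/27, 1/9)
j=4 picked index 7: u0 ∈ [2/27, 1/3)
j=5 picked index 7: u0 ∈ [-1/27, 2/9)
j=6 picked index 7: u0 ∈ [-4/27, 1/9)
j=7 picked index 8: u0 ∈ [0, 2/9)
j=8 picked index 8: u0 ∈ [-1/9, 1/9)
intersection: [2/27, 1/9)

2/27 1/9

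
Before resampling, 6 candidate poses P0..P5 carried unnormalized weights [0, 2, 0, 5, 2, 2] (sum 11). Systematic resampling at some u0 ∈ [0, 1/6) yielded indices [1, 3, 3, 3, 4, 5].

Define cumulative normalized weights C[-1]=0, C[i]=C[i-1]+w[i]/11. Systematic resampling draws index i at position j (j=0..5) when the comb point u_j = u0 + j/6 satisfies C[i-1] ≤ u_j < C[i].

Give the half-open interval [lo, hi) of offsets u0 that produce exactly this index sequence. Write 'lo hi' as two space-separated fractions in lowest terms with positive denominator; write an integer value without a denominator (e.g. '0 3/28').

C = [0, 2/11, 2/11, 7/11, 9/11, 1]
j=0 picked index 1: u0 ∈ [0, 2/11)
j=1 picked index 3: u0 ∈ [1/66, 31/66)
j=2 picked index 3: u0 ∈ [-5/33, 10/33)
j=3 picked index 3: u0 ∈ [-7/22, 3/22)
j=4 picked index 4: u0 ∈ [-1/33, 5/33)
j=5 picked index 5: u0 ∈ [-1/66, 1/6)
intersection: [1/66, 3/22)

1/66 3/22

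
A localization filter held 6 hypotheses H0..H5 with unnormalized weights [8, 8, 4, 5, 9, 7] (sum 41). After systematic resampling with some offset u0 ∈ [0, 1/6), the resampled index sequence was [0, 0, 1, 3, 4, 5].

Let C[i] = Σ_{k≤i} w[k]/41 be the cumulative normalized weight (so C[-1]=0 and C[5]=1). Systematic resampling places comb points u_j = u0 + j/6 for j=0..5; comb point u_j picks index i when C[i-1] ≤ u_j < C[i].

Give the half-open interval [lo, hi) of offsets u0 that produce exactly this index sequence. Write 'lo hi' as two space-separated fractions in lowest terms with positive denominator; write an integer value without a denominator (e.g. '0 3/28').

C = [8/41, 16/41, 20/41, 25/41, 34/41, 1]
j=0 picked index 0: u0 ∈ [0, 8/41)
j=1 picked index 0: u0 ∈ [-1/6, 7/246)
j=2 picked index 1: u0 ∈ [-17/123, 7/123)
j=3 picked index 3: u0 ∈ [-1/82, 9/82)
j=4 picked index 4: u0 ∈ [-7/123, 20/123)
j=5 picked index 5: u0 ∈ [-1/246, 1/6)
intersection: [0, 7/246)

0 7/246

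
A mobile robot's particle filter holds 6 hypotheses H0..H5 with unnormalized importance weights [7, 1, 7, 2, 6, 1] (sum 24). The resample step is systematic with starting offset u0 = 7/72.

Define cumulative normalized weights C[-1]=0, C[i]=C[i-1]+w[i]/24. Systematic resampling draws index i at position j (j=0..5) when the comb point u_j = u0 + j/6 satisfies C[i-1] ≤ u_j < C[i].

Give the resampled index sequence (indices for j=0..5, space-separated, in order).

0 0 2 2 4 4

C = [7/24, 1/3, 5/8, 17/24, 23/24, 1]
j=0: u_0=7/72 ∈ [0, 7/24) → index 0
j=1: u_1=19/72 ∈ [0, 7/24) → index 0
j=2: u_2=31/72 ∈ [1/3, 5/8) → index 2
j=3: u_3=43/72 ∈ [1/3, 5/8) → index 2
j=4: u_4=55/72 ∈ [17/24, 23/24) → index 4
j=5: u_5=67/72 ∈ [17/24, 23/24) → index 4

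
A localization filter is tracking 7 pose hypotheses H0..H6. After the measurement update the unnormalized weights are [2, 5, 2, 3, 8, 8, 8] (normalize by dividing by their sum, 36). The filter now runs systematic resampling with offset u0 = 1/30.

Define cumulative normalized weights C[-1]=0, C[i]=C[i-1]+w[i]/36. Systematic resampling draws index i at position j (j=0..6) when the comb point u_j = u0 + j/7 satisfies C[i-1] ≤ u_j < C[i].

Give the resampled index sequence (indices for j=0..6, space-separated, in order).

0 1 3 4 5 5 6

C = [1/18, 7/36, 1/4, 1/3, 5/9, 7/9, 1]
j=0: u_0=1/30 ∈ [0, 1/18) → index 0
j=1: u_1=37/210 ∈ [1/18, 7/36) → index 1
j=2: u_2=67/210 ∈ [1/4, 1/3) → index 3
j=3: u_3=97/210 ∈ [1/3, 5/9) → index 4
j=4: u_4=127/210 ∈ [5/9, 7/9) → index 5
j=5: u_5=157/210 ∈ [5/9, 7/9) → index 5
j=6: u_6=187/210 ∈ [7/9, 1) → index 6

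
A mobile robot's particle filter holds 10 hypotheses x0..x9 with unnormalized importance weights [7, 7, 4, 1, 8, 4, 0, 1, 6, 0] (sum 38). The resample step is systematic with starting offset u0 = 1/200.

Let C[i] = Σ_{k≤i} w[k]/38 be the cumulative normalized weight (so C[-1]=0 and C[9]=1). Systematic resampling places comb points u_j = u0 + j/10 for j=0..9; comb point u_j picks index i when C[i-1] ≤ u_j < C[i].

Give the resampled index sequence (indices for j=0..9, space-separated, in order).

C = [7/38, 7/19, 9/19, 1/2, 27/38, 31/38, 31/38, 16/19, 1, 1]
j=0: u_0=1/200 ∈ [0, 7/38) → index 0
j=1: u_1=21/200 ∈ [0, 7/38) → index 0
j=2: u_2=41/200 ∈ [7/38, 7/19) → index 1
j=3: u_3=61/200 ∈ [7/38, 7/19) → index 1
j=4: u_4=81/200 ∈ [7/19, 9/19) → index 2
j=5: u_5=101/200 ∈ [1/2, 27/38) → index 4
j=6: u_6=121/200 ∈ [1/2, 27/38) → index 4
j=7: u_7=141/200 ∈ [1/2, 27/38) → index 4
j=8: u_8=161/200 ∈ [27/38, 31/38) → index 5
j=9: u_9=181/200 ∈ [16/19, 1) → index 8

0 0 1 1 2 4 4 4 5 8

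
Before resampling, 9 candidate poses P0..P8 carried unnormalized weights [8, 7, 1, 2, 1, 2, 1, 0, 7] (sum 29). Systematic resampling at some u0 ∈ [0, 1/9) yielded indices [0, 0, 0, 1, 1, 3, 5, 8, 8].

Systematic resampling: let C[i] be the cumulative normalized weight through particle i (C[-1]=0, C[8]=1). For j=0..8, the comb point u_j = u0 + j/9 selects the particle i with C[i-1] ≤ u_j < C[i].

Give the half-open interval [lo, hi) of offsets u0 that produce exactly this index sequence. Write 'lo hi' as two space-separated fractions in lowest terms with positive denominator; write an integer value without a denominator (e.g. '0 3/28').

C = [8/29, 15/29, 16/29, 18/29, 19/29, 21/29, 22/29, 22/29, 1]
j=0 picked index 0: u0 ∈ [0, 8/29)
j=1 picked index 0: u0 ∈ [-1/9, 43/261)
j=2 picked index 0: u0 ∈ [-2/9, 14/261)
j=3 picked index 1: u0 ∈ [-5/87, 16/87)
j=4 picked index 1: u0 ∈ [-44/261, 19/261)
j=5 picked index 3: u0 ∈ [-1/261, 17/261)
j=6 picked index 5: u0 ∈ [-1/87, 5/87)
j=7 picked index 8: u0 ∈ [-5/261, 2/9)
j=8 picked index 8: u0 ∈ [-34/261, 1/9)
intersection: [0, 14/261)

0 14/261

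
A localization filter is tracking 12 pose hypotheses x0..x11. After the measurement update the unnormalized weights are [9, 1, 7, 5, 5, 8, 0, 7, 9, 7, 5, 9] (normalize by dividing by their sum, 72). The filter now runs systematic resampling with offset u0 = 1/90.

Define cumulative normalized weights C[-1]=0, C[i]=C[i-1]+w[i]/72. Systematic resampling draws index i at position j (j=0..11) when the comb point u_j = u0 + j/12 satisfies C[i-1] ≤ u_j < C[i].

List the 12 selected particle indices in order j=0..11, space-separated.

C = [1/8, 5/36, 17/72, 11/36, 3/8, 35/72, 35/72, 7/12, 17/24, 29/36, 7/8, 1]
j=0: u_0=1/90 ∈ [0, 1/8) → index 0
j=1: u_1=17/180 ∈ [0, 1/8) → index 0
j=2: u_2=8/45 ∈ [5/36, 17/72) → index 2
j=3: u_3=47/180 ∈ [17/72, 11/36) → index 3
j=4: u_4=31/90 ∈ [11/36, 3/8) → index 4
j=5: u_5=77/180 ∈ [3/8, 35/72) → index 5
j=6: u_6=23/45 ∈ [35/72, 7/12) → index 7
j=7: u_7=107/180 ∈ [7/12, 17/24) → index 8
j=8: u_8=61/90 ∈ [7/12, 17/24) → index 8
j=9: u_9=137/180 ∈ [17/24, 29/36) → index 9
j=10: u_10=38/45 ∈ [29/36, 7/8) → index 10
j=11: u_11=167/180 ∈ [7/8, 1) → index 11

0 0 2 3 4 5 7 8 8 9 10 11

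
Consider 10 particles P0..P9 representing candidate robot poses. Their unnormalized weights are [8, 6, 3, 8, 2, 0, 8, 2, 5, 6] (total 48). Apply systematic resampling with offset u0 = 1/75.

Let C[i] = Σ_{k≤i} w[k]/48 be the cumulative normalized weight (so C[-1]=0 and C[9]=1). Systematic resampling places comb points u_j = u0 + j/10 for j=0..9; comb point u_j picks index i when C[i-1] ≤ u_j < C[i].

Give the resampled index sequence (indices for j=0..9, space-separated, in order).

C = [1/6, 7/24, 17/48, 25/48, 9/16, 9/16, 35/48, 37/48, 7/8, 1]
j=0: u_0=1/75 ∈ [0, 1/6) → index 0
j=1: u_1=17/150 ∈ [0, 1/6) → index 0
j=2: u_2=16/75 ∈ [1/6, 7/24) → index 1
j=3: u_3=47/150 ∈ [7/24, 17/48) → index 2
j=4: u_4=31/75 ∈ [17/48, 25/48) → index 3
j=5: u_5=77/150 ∈ [17/48, 25/48) → index 3
j=6: u_6=46/75 ∈ [9/16, 35/48) → index 6
j=7: u_7=107/150 ∈ [9/16, 35/48) → index 6
j=8: u_8=61/75 ∈ [37/48, 7/8) → index 8
j=9: u_9=137/150 ∈ [7/8, 1) → index 9

0 0 1 2 3 3 6 6 8 9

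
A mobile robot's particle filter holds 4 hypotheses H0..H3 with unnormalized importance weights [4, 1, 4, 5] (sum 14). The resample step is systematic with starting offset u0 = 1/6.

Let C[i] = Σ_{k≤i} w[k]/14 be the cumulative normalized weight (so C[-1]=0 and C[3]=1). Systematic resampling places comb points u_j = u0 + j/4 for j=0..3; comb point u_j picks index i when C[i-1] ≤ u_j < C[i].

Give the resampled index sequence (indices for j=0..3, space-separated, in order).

C = [2/7, 5/14, 9/14, 1]
j=0: u_0=1/6 ∈ [0, 2/7) → index 0
j=1: u_1=5/12 ∈ [5/14, 9/14) → index 2
j=2: u_2=2/3 ∈ [9/14, 1) → index 3
j=3: u_3=11/12 ∈ [9/14, 1) → index 3

0 2 3 3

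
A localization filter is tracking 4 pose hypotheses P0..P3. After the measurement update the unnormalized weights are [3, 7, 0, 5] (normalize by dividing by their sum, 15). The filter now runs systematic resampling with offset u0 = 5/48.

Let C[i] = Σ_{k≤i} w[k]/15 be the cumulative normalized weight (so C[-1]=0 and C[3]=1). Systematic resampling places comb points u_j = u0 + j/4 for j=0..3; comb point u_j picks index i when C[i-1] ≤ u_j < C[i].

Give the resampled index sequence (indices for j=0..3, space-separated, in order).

C = [1/5, 2/3, 2/3, 1]
j=0: u_0=5/48 ∈ [0, 1/5) → index 0
j=1: u_1=17/48 ∈ [1/5, 2/3) → index 1
j=2: u_2=29/48 ∈ [1/5, 2/3) → index 1
j=3: u_3=41/48 ∈ [2/3, 1) → index 3

0 1 1 3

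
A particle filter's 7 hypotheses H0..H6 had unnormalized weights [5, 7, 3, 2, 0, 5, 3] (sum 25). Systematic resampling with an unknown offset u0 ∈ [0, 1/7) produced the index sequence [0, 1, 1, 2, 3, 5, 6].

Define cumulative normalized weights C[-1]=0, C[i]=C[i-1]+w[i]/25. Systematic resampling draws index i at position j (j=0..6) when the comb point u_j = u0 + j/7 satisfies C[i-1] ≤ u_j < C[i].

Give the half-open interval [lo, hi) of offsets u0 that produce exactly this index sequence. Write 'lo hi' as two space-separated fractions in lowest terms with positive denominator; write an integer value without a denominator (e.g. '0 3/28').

C = [1/5, 12/25, 3/5, 17/25, 17/25, 22/25, 1]
j=0 picked index 0: u0 ∈ [0, 1/5)
j=1 picked index 1: u0 ∈ [2/35, 59/175)
j=2 picked index 1: u0 ∈ [-3/35, 34/175)
j=3 picked index 2: u0 ∈ [9/175, 6/35)
j=4 picked index 3: u0 ∈ [1/35, 19/175)
j=5 picked index 5: u0 ∈ [-6/175, 29/175)
j=6 picked index 6: u0 ∈ [4/175, 1/7)
intersection: [2/35, 19/175)

2/35 19/175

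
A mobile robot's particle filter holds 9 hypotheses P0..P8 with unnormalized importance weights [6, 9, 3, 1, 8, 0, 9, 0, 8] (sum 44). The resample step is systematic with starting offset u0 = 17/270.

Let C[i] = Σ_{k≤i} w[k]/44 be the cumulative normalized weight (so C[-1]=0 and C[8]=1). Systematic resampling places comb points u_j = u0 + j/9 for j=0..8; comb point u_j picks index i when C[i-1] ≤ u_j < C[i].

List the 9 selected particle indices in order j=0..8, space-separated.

0 1 1 2 4 6 6 8 8

C = [3/22, 15/44, 9/22, 19/44, 27/44, 27/44, 9/11, 9/11, 1]
j=0: u_0=17/270 ∈ [0, 3/22) → index 0
j=1: u_1=47/270 ∈ [3/22, 15/44) → index 1
j=2: u_2=77/270 ∈ [3/22, 15/44) → index 1
j=3: u_3=107/270 ∈ [15/44, 9/22) → index 2
j=4: u_4=137/270 ∈ [19/44, 27/44) → index 4
j=5: u_5=167/270 ∈ [27/44, 9/11) → index 6
j=6: u_6=197/270 ∈ [27/44, 9/11) → index 6
j=7: u_7=227/270 ∈ [9/11, 1) → index 8
j=8: u_8=257/270 ∈ [9/11, 1) → index 8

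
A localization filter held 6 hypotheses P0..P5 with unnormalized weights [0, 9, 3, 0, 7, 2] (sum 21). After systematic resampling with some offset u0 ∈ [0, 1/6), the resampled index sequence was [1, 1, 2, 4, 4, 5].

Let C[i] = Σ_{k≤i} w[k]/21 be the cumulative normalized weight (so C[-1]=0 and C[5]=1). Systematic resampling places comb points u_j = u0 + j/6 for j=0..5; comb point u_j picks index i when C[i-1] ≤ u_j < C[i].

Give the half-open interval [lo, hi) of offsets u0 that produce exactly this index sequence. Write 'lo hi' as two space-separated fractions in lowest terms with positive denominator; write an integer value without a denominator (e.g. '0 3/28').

C = [0, 3/7, 4/7, 4/7, 19/21, 1]
j=0 picked index 1: u0 ∈ [0, 3/7)
j=1 picked index 1: u0 ∈ [-1/6, 11/42)
j=2 picked index 2: u0 ∈ [2/21, 5/21)
j=3 picked index 4: u0 ∈ [1/14, 17/42)
j=4 picked index 4: u0 ∈ [-2/21, 5/21)
j=5 picked index 5: u0 ∈ [1/14, 1/6)
intersection: [2/21, 1/6)

2/21 1/6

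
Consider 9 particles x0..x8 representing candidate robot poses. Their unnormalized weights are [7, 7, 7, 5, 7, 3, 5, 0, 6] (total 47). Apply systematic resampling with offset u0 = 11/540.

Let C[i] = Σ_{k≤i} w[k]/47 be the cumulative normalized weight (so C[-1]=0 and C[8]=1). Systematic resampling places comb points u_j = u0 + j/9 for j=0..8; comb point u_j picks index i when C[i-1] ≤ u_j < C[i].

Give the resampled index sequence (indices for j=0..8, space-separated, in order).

0 0 1 2 3 4 4 6 8

C = [7/47, 14/47, 21/47, 26/47, 33/47, 36/47, 41/47, 41/47, 1]
j=0: u_0=11/540 ∈ [0, 7/47) → index 0
j=1: u_1=71/540 ∈ [0, 7/47) → index 0
j=2: u_2=131/540 ∈ [7/47, 14/47) → index 1
j=3: u_3=191/540 ∈ [14/47, 21/47) → index 2
j=4: u_4=251/540 ∈ [21/47, 26/47) → index 3
j=5: u_5=311/540 ∈ [26/47, 33/47) → index 4
j=6: u_6=371/540 ∈ [26/47, 33/47) → index 4
j=7: u_7=431/540 ∈ [36/47, 41/47) → index 6
j=8: u_8=491/540 ∈ [41/47, 1) → index 8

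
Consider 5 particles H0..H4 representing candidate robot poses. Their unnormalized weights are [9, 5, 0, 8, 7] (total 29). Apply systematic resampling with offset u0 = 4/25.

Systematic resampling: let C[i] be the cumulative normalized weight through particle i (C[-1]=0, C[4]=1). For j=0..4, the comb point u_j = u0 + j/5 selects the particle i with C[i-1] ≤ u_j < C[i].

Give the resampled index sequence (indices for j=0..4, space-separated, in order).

C = [9/29, 14/29, 14/29, 22/29, 1]
j=0: u_0=4/25 ∈ [0, 9/29) → index 0
j=1: u_1=9/25 ∈ [9/29, 14/29) → index 1
j=2: u_2=14/25 ∈ [14/29, 22/29) → index 3
j=3: u_3=19/25 ∈ [22/29, 1) → index 4
j=4: u_4=24/25 ∈ [22/29, 1) → index 4

0 1 3 4 4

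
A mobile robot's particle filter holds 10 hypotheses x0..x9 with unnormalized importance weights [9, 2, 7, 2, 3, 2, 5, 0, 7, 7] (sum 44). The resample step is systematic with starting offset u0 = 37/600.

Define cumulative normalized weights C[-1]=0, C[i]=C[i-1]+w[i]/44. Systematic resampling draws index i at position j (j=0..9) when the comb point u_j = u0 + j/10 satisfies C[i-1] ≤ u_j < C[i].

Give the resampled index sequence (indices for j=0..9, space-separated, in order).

0 0 2 2 4 5 6 8 9 9

C = [9/44, 1/4, 9/22, 5/11, 23/44, 25/44, 15/22, 15/22, 37/44, 1]
j=0: u_0=37/600 ∈ [0, 9/44) → index 0
j=1: u_1=97/600 ∈ [0, 9/44) → index 0
j=2: u_2=157/600 ∈ [1/4, 9/22) → index 2
j=3: u_3=217/600 ∈ [1/4, 9/22) → index 2
j=4: u_4=277/600 ∈ [5/11, 23/44) → index 4
j=5: u_5=337/600 ∈ [23/44, 25/44) → index 5
j=6: u_6=397/600 ∈ [25/44, 15/22) → index 6
j=7: u_7=457/600 ∈ [15/22, 37/44) → index 8
j=8: u_8=517/600 ∈ [37/44, 1) → index 9
j=9: u_9=577/600 ∈ [37/44, 1) → index 9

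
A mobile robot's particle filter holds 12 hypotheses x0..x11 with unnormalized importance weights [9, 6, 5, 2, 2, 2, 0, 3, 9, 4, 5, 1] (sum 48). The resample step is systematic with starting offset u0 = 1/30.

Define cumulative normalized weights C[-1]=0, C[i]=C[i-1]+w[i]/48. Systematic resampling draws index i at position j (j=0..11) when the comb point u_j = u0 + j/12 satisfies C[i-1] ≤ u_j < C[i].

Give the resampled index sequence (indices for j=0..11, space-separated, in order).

0 0 1 1 2 3 5 8 8 8 9 10

C = [3/16, 5/16, 5/12, 11/24, 1/2, 13/24, 13/24, 29/48, 19/24, 7/8, 47/48, 1]
j=0: u_0=1/30 ∈ [0, 3/16) → index 0
j=1: u_1=7/60 ∈ [0, 3/16) → index 0
j=2: u_2=1/5 ∈ [3/16, 5/16) → index 1
j=3: u_3=17/60 ∈ [3/16, 5/16) → index 1
j=4: u_4=11/30 ∈ [5/16, 5/12) → index 2
j=5: u_5=9/20 ∈ [5/12, 11/24) → index 3
j=6: u_6=8/15 ∈ [1/2, 13/24) → index 5
j=7: u_7=37/60 ∈ [29/48, 19/24) → index 8
j=8: u_8=7/10 ∈ [29/48, 19/24) → index 8
j=9: u_9=47/60 ∈ [29/48, 19/24) → index 8
j=10: u_10=13/15 ∈ [19/24, 7/8) → index 9
j=11: u_11=19/20 ∈ [7/8, 47/48) → index 10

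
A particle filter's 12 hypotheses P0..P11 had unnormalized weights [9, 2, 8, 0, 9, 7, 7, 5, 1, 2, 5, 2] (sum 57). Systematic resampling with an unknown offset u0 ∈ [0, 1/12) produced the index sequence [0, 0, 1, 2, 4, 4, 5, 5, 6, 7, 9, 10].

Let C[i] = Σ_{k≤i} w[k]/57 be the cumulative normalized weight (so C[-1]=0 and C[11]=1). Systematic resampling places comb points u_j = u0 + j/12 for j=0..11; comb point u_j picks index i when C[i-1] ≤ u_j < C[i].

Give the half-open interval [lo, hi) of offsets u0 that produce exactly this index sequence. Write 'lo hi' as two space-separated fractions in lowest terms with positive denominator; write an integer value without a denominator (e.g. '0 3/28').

1/114 1/38

C = [3/19, 11/57, 1/3, 1/3, 28/57, 35/57, 14/19, 47/57, 16/19, 50/57, 55/57, 1]
j=0 picked index 0: u0 ∈ [0, 3/19)
j=1 picked index 0: u0 ∈ [-1/12, 17/228)
j=2 picked index 1: u0 ∈ [-1/114, 1/38)
j=3 picked index 2: u0 ∈ [-13/228, 1/12)
j=4 picked index 4: u0 ∈ [0, 3/19)
j=5 picked index 4: u0 ∈ [-1/12, 17/228)
j=6 picked index 5: u0 ∈ [-1/114, 13/114)
j=7 picked index 5: u0 ∈ [-7/76, 7/228)
j=8 picked index 6: u0 ∈ [-1/19, 4/57)
j=9 picked index 7: u0 ∈ [-1/76, 17/228)
j=10 picked index 9: u0 ∈ [1/114, 5/114)
j=11 picked index 10: u0 ∈ [-3/76, 11/228)
intersection: [1/114, 1/38)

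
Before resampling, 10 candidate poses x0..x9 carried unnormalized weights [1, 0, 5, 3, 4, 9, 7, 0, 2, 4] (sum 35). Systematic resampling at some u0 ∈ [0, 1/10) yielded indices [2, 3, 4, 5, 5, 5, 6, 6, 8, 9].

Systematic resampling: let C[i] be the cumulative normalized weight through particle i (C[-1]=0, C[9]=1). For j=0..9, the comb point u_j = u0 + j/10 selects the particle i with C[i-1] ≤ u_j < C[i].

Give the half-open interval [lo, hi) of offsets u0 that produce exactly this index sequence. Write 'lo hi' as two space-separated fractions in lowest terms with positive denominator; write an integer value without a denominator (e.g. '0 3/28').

1/14 3/35

C = [1/35, 1/35, 6/35, 9/35, 13/35, 22/35, 29/35, 29/35, 31/35, 1]
j=0 picked index 2: u0 ∈ [1/35, 6/35)
j=1 picked index 3: u0 ∈ [1/14, 11/70)
j=2 picked index 4: u0 ∈ [2/35, 6/35)
j=3 picked index 5: u0 ∈ [1/14, 23/70)
j=4 picked index 5: u0 ∈ [-1/35, 8/35)
j=5 picked index 5: u0 ∈ [-9/70, 9/70)
j=6 picked index 6: u0 ∈ [1/35, 8/35)
j=7 picked index 6: u0 ∈ [-1/14, 9/70)
j=8 picked index 8: u0 ∈ [1/35, 3/35)
j=9 picked index 9: u0 ∈ [-1/70, 1/10)
intersection: [1/14, 3/35)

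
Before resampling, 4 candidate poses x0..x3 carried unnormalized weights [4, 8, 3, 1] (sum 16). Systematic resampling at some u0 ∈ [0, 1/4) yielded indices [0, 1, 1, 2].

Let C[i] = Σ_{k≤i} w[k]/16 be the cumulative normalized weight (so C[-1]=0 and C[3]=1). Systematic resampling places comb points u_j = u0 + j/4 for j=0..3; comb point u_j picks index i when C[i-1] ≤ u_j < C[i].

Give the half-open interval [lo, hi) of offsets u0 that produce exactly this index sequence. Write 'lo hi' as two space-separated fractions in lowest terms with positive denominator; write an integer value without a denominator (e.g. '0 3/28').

0 3/16

C = [1/4, 3/4, 15/16, 1]
j=0 picked index 0: u0 ∈ [0, 1/4)
j=1 picked index 1: u0 ∈ [0, 1/2)
j=2 picked index 1: u0 ∈ [-1/4, 1/4)
j=3 picked index 2: u0 ∈ [0, 3/16)
intersection: [0, 3/16)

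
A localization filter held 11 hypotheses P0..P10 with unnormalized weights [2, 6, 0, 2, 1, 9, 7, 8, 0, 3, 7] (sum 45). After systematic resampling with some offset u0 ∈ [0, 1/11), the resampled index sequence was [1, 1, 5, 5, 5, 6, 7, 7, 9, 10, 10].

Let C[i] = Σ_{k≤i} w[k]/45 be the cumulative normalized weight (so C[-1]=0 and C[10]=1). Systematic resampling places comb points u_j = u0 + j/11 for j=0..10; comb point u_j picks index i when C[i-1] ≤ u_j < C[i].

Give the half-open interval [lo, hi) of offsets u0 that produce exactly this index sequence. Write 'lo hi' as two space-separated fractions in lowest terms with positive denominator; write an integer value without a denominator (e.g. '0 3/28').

C = [2/45, 8/45, 8/45, 2/9, 11/45, 4/9, 3/5, 7/9, 7/9, 38/45, 1]
j=0 picked index 1: u0 ∈ [2/45, 8/45)
j=1 picked index 1: u0 ∈ [-23/495, 43/495)
j=2 picked index 5: u0 ∈ [31/495, 26/99)
j=3 picked index 5: u0 ∈ [-14/495, 17/99)
j=4 picked index 5: u0 ∈ [-59/495, 8/99)
j=5 picked index 6: u0 ∈ [-1/99, 8/55)
j=6 picked index 7: u0 ∈ [3/55, 23/99)
j=7 picked index 7: u0 ∈ [-2/55, 14/99)
j=8 picked index 9: u0 ∈ [5/99, 58/495)
j=9 picked index 10: u0 ∈ [13/495, 2/11)
j=10 picked index 10: u0 ∈ [-32/495, 1/11)
intersection: [31/495, 8/99)

31/495 8/99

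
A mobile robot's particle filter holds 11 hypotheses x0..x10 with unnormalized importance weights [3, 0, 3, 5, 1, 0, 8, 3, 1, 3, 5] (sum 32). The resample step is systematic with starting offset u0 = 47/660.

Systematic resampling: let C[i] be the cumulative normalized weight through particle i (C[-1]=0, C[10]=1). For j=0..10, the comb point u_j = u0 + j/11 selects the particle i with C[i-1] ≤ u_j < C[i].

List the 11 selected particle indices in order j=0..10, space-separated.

0 2 3 4 6 6 6 7 9 10 10

C = [3/32, 3/32, 3/16, 11/32, 3/8, 3/8, 5/8, 23/32, 3/4, 27/32, 1]
j=0: u_0=47/660 ∈ [0, 3/32) → index 0
j=1: u_1=107/660 ∈ [3/32, 3/16) → index 2
j=2: u_2=167/660 ∈ [3/16, 11/32) → index 3
j=3: u_3=227/660 ∈ [11/32, 3/8) → index 4
j=4: u_4=287/660 ∈ [3/8, 5/8) → index 6
j=5: u_5=347/660 ∈ [3/8, 5/8) → index 6
j=6: u_6=37/60 ∈ [3/8, 5/8) → index 6
j=7: u_7=467/660 ∈ [5/8, 23/32) → index 7
j=8: u_8=527/660 ∈ [3/4, 27/32) → index 9
j=9: u_9=587/660 ∈ [27/32, 1) → index 10
j=10: u_10=647/660 ∈ [27/32, 1) → index 10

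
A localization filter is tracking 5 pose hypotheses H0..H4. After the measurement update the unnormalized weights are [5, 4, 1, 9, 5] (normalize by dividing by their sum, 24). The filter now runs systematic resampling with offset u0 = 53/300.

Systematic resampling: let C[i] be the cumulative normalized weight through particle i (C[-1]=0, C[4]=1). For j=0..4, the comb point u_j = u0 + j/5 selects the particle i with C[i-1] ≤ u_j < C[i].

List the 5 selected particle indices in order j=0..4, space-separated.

C = [5/24, 3/8, 5/12, 19/24, 1]
j=0: u_0=53/300 ∈ [0, 5/24) → index 0
j=1: u_1=113/300 ∈ [3/8, 5/12) → index 2
j=2: u_2=173/300 ∈ [5/12, 19/24) → index 3
j=3: u_3=233/300 ∈ [5/12, 19/24) → index 3
j=4: u_4=293/300 ∈ [19/24, 1) → index 4

0 2 3 3 4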